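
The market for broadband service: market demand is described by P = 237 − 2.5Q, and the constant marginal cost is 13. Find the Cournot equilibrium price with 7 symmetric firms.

With 7 symmetric Cournot firms, each firm's FOC gives 237 − 20q = 13, so q = 11.2, Q = 7·11.2 = 78.4, and P = 41.

P = 41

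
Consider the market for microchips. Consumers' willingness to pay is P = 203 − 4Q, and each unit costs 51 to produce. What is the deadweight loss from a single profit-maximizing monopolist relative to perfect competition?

DWL = 722

Perfect competition: P = MC = 51, so 203 − 4Q = 51 and Q = 38.
The monopolist equates marginal revenue to marginal cost: 203 − 8Q = 51, so Q = 19. From demand, P = 127.
DWL is the triangle between Q = 19 and Q = 38: ½·(38 − 19)·(127 − 51) = 722.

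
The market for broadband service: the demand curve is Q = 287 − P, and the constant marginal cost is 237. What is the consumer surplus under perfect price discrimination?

Inverting demand: P = 287 − Q.
With perfect price discrimination, output is the efficient level Q = 50 (where demand meets MC), but every buyer pays their willingness to pay: CS = 0 and PS = total surplus.
CS = 0.

CS = 0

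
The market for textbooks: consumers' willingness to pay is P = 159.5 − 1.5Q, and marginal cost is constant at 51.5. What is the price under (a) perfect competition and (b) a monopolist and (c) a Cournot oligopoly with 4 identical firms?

Perfect competition: P = MC = 51.5, so 159.5 − 1.5Q = 51.5 and Q = 72.
A monopolist chooses Q where MR = MC. MR = 159.5 − 3Q; setting this equal to 51.5 gives Q = 36 and P = 105.5.
In a 4-firm Cournot equilibrium, symmetry and the first-order condition give q = (159.5 − 51.5)/(7.5) = 14.4. So Q = 57.6 and P = 73.1.

Competition: P = 51.5; Monopoly: P = 105.5; Cournot: P = 73.1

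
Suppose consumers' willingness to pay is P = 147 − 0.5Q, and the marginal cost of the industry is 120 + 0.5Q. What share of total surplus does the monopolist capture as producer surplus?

PS/TS = 0.75

The monopolist equates marginal revenue to marginal cost: 147 − Q = 120 + 0.5Q, so Q = 18. From demand, P = 138.
CS = ½·(147 − 138)·18 = 81.
PS = P·Q − VC(Q) = 138·18 − (120·18 + ½·0.5·18²) = 243.
Share captured = PS/TS = 243/324 = 0.75.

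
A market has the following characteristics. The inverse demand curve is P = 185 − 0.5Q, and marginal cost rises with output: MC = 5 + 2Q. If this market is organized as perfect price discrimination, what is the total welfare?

Under first-degree price discrimination the firm charges each unit its demand price and produces up to where P = MC, i.e. Q = 72. Consumer surplus is zero; producer surplus equals total surplus.
TS = 6480 (equal to competitive TS).

TS = 6480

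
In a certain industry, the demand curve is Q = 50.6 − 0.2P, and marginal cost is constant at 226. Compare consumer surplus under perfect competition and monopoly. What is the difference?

CS falls by 54.675

Inverting demand: P = 253 − 5Q.
Under competition P = MC = 226, so Q = (253 − 226)/5 = 5.4.
CS = ½·(253 − 226)·5.4 = 72.9.
Monopoly sets MR = MC: 253 − 10Q = 226 ⇒ Q = 2.7, P = 253 − 5·2.7 = 239.5.
CS = ½·(253 − 239.5)·2.7 = 18.225.
Change in consumer surplus: 18.225 − 72.9 = −54.675.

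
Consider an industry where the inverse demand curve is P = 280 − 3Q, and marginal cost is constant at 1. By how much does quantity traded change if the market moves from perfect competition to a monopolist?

Under competition P = MC = 1, so Q = (280 − 1)/3 = 93.
A monopolist chooses Q where MR = MC. MR = 280 − 6Q; setting this equal to 1 gives Q = 46.5 and P = 140.5.
Change in quantity traded: 46.5 − 93 = −46.5.

Q falls by 46.5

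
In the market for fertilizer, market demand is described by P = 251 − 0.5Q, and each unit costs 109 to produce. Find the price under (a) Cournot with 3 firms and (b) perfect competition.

Cournot: P = 144.5; Competition: P = 109

Cournot with 3 identical firms: the symmetric best-response condition is 251 − 2q = 109. Each firm produces q = 71, total output Q = 213, price P = 144.5.
Perfect competition: P = MC = 109, so 251 − 0.5Q = 109 and Q = 284.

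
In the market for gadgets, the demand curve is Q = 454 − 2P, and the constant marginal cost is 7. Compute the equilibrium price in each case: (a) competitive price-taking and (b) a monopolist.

Competition: P = 7; Monopoly: P = 117

Inverting demand: P = 227 − 0.5Q.
Under competition P = MC = 7, so Q = (227 − 7)/0.5 = 440.
The monopolist equates marginal revenue to marginal cost: 227 − Q = 7, so Q = 220. From demand, P = 117.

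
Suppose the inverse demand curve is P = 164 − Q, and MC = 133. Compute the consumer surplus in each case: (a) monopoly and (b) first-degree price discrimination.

A monopolist chooses Q where MR = MC. MR = 164 − 2Q; setting this equal to 133 gives Q = 15.5 and P = 148.5.
CS = ½·(164 − 148.5)·15.5 = 120.125.
With perfect price discrimination, output is the efficient level Q = 31 (where demand meets MC), but every buyer pays their willingness to pay: CS = 0 and PS = total surplus.
CS = 0.

Monopoly: CS = 120.125; Perfect PD: CS = 0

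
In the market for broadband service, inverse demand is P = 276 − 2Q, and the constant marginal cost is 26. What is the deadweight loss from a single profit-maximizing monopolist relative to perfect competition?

DWL = 3906.25

Perfect competition: P = MC = 26, so 276 − 2Q = 26 and Q = 125.
The monopolist equates marginal revenue to marginal cost: 276 − 4Q = 26, so Q = 62.5. From demand, P = 151.
DWL is the triangle between Q = 62.5 and Q = 125: ½·(125 − 62.5)·(151 − 26) = 3906.25.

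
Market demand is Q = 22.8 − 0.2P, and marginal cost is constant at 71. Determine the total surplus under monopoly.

TS = 138.675

Inverting demand: P = 114 − 5Q.
A monopolist chooses Q where MR = MC. MR = 114 − 10Q; setting this equal to 71 gives Q = 4.3 and P = 92.5.
CS = ½·(114 − 92.5)·4.3 = 46.225; PS = (92.5 − 71)·4.3 = 92.45; TS = 138.675.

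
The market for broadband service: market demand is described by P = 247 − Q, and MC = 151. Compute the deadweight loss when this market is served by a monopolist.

DWL = 1152

Competitive firms price at marginal cost: P = 151, giving Q = 96.
Monopoly sets MR = MC: 247 − 2Q = 151 ⇒ Q = 48, P = 247 − 48 = 199.
DWL is the triangle between Q = 48 and Q = 96: ½·(96 − 48)·(199 − 151) = 1152.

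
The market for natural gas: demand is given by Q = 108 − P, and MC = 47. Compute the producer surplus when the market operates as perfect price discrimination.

PS = 1860.5

Inverting demand: P = 108 − Q.
A perfectly discriminating monopolist sells every unit with P(Q) ≥ MC(Q), so output equals the competitive quantity Q = 61. Each buyer pays their reservation price, so CS = 0 and the firm captures all surplus.
PS = ½·(108 − 47)·61 = 1860.5.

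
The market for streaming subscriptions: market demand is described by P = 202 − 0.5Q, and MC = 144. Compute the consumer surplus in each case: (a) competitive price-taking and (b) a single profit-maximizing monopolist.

Under competition P = MC = 144, so Q = (202 − 144)/0.5 = 116.
CS = ½·(202 − 144)·116 = 3364.
A monopolist chooses Q where MR = MC. MR = 202 − Q; setting this equal to 144 gives Q = 58 and P = 173.
CS = ½·(202 − 173)·58 = 841.

Competition: CS = 3364; Monopoly: CS = 841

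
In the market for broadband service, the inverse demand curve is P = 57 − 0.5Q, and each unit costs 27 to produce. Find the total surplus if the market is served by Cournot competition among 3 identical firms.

TS = 843.75

With 3 symmetric Cournot firms, each firm's FOC gives 57 − 2q = 27, so q = 15, Q = 3·15 = 45, and P = 34.5.
CS = ½·(57 − 34.5)·45 = 506.25; PS = (34.5 − 27)·45 = 337.5; TS = 843.75.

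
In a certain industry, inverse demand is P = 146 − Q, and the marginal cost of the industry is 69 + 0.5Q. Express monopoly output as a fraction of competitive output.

Q_m/Q_c = 0.6

Monopoly sets MR = MC: 146 − 2Q = 69 + 0.5Q ⇒ Q = 30.8, P = 146 − 30.8 = 115.2.
Competitive equilibrium sets price equal to marginal cost: 146 − Q = 69 + 0.5Q, so Q = 154/3 and P = 284/3.
Ratio Q_m/Q_c = 30.8/(154/3) = 0.6.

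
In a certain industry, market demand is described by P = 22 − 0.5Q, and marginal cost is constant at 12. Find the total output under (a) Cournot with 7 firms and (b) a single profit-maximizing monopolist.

Cournot with 7 identical firms: the symmetric best-response condition is 22 − 4q = 12. Each firm produces q = 2.5, total output Q = 17.5, price P = 13.25.
A monopolist chooses Q where MR = MC. MR = 22 − Q; setting this equal to 12 gives Q = 10 and P = 17.

Cournot: Q = 17.5; Monopoly: Q = 10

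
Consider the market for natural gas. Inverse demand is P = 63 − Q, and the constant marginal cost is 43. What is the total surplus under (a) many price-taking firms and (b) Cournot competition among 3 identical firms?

Competition: TS = 200; Cournot: TS = 187.5

Perfect competition: P = MC = 43, so 63 − Q = 43 and Q = 20.
CS = ½·(63 − 43)·20 = 200; PS = (43 − 43)·20 = 0; TS = 200.
Cournot with 3 identical firms: the symmetric best-response condition is 63 − 4q = 43. Each firm produces q = 5, total output Q = 15, price P = 48.
CS = ½·(63 − 48)·15 = 112.5; PS = (48 − 43)·15 = 75; TS = 187.5.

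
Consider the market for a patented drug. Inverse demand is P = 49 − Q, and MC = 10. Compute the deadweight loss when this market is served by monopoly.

Under competition P = MC = 10, so Q = (49 − 10)/1 = 39.
A monopolist chooses Q where MR = MC. MR = 49 − 2Q; setting this equal to 10 gives Q = 19.5 and P = 29.5.
DWL is the triangle between Q = 19.5 and Q = 39: ½·(39 − 19.5)·(29.5 − 10) = 190.125.

DWL = 190.125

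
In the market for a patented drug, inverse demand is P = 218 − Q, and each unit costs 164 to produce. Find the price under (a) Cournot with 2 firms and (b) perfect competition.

Cournot with 2 identical firms: the symmetric best-response condition is 218 − 3q = 164. Each firm produces q = 18, total output Q = 36, price P = 182.
Perfect competition: P = MC = 164, so 218 − Q = 164 and Q = 54.

Cournot: P = 182; Competition: P = 164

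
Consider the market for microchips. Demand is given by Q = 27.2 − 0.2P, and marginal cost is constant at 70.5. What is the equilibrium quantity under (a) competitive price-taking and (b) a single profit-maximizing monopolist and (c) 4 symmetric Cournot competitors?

Inverting demand: P = 136 − 5Q.
Perfect competition: P = MC = 70.5, so 136 − 5Q = 70.5 and Q = 13.1.
The monopolist equates marginal revenue to marginal cost: 136 − 10Q = 70.5, so Q = 6.55. From demand, P = 103.25.
In a 4-firm Cournot equilibrium, symmetry and the first-order condition give q = (136 − 70.5)/(25) = 2.62. So Q = 10.48 and P = 83.6.

Competition: Q = 13.1; Monopoly: Q = 6.55; Cournot: Q = 10.48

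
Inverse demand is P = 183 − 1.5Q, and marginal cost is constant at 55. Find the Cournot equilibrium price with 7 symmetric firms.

P = 71

Cournot with 7 identical firms: the symmetric best-response condition is 183 − 12q = 55. Each firm produces q = 32/3, total output Q = 224/3, price P = 71.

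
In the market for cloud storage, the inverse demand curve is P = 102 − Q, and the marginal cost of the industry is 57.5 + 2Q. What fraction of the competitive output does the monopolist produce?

The monopolist equates marginal revenue to marginal cost: 102 − 2Q = 57.5 + 2Q, so Q = 11.125. From demand, P = 90.875.
Under competition P = MC: 102 − Q = 57.5 + 2Q ⇒ Q = 89/6, P = 523/6.
Ratio Q_m/Q_c = 11.125/(89/6) = 0.75.

Q_m/Q_c = 0.75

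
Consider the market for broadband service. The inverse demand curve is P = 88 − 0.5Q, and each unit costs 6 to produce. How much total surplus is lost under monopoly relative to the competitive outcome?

Perfect competition: P = MC = 6, so 88 − 0.5Q = 6 and Q = 164.
A monopolist chooses Q where MR = MC. MR = 88 − Q; setting this equal to 6 gives Q = 82 and P = 47.
DWL is the triangle between Q = 82 and Q = 164: ½·(164 − 82)·(47 − 6) = 1681.

DWL = 1681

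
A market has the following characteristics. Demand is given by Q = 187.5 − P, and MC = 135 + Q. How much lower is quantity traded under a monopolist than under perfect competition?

Quantity traded falls by 8.75

Inverting demand: P = 187.5 − Q.
Under competition P = MC: 187.5 − Q = 135 + Q ⇒ Q = 26.25, P = 161.25.
Monopoly sets MR = MC: 187.5 − 2Q = 135 + Q ⇒ Q = 17.5, P = 187.5 − 17.5 = 170.
Change in quantity traded: 17.5 − 26.25 = −8.75.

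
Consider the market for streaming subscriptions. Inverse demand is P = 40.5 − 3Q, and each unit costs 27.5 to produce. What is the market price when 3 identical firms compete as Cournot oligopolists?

Cournot with 3 identical firms: the symmetric best-response condition is 40.5 − 12q = 27.5. Each firm produces q = 13/12, total output Q = 3.25, price P = 30.75.

P = 30.75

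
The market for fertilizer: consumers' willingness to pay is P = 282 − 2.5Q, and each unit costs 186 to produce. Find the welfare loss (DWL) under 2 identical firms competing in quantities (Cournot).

DWL = 204.8

Competitive firms price at marginal cost: P = 186, giving Q = 38.4.
Cournot with 2 identical firms: the symmetric best-response condition is 282 − 7.5q = 186. Each firm produces q = 12.8, total output Q = 25.6, price P = 218.
DWL is the triangle between Q = 25.6 and Q = 38.4: ½·(38.4 − 25.6)·(218 − 186) = 204.8.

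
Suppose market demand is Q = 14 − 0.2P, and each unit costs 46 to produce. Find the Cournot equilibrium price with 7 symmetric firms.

Inverting demand: P = 70 − 5Q.
With 7 symmetric Cournot firms, each firm's FOC gives 70 − 40q = 46, so q = 0.6, Q = 7·0.6 = 4.2, and P = 49.

P = 49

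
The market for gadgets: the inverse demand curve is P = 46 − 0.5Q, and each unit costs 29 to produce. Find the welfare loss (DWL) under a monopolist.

Competitive firms price at marginal cost: P = 29, giving Q = 34.
A monopolist chooses Q where MR = MC. MR = 46 − Q; setting this equal to 29 gives Q = 17 and P = 37.5.
DWL is the triangle between Q = 17 and Q = 34: ½·(34 − 17)·(37.5 − 29) = 72.25.

DWL = 72.25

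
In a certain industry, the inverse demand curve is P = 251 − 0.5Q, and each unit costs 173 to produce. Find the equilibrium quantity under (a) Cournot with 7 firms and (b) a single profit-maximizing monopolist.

Cournot: Q = 136.5; Monopoly: Q = 78

In a 7-firm Cournot equilibrium, symmetry and the first-order condition give q = (251 − 173)/(4) = 19.5. So Q = 136.5 and P = 182.75.
Monopoly sets MR = MC: 251 − Q = 173 ⇒ Q = 78, P = 251 − 0.5·78 = 212.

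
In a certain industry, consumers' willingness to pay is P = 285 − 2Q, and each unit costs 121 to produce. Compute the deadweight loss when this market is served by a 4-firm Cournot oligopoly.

Competitive firms price at marginal cost: P = 121, giving Q = 82.
Cournot with 4 identical firms: the symmetric best-response condition is 285 − 10q = 121. Each firm produces q = 16.4, total output Q = 65.6, price P = 153.8.
DWL is the triangle between Q = 65.6 and Q = 82: ½·(82 − 65.6)·(153.8 − 121) = 268.96.

DWL = 268.96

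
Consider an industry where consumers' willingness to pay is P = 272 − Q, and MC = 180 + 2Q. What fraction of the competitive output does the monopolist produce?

Q_m/Q_c = 0.75

Monopoly sets MR = MC: 272 − 2Q = 180 + 2Q ⇒ Q = 23, P = 272 − 23 = 249.
Competitive equilibrium sets price equal to marginal cost: 272 − Q = 180 + 2Q, so Q = 92/3 and P = 724/3.
Ratio Q_m/Q_c = 23/(92/3) = 0.75.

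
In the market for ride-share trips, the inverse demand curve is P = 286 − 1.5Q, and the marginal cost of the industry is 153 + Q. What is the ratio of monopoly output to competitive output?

A monopolist chooses Q where MR = MC. MR = 286 − 3Q; setting this equal to 153 + Q gives Q = 33.25 and P = 236.125.
Under competition P = MC: 286 − 1.5Q = 153 + Q ⇒ Q = 53.2, P = 206.2.
Ratio Q_m/Q_c = 33.25/53.2 = 0.625.

Q_m/Q_c = 0.625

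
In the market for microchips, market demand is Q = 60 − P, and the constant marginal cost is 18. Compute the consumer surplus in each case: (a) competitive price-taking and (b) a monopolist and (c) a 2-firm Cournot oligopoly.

Competition: CS = 882; Monopoly: CS = 220.5; Cournot: CS = 392

Inverting demand: P = 60 − Q.
Competitive firms price at marginal cost: P = 18, giving Q = 42.
CS = ½·(60 − 18)·42 = 882.
A monopolist chooses Q where MR = MC. MR = 60 − 2Q; setting this equal to 18 gives Q = 21 and P = 39.
CS = ½·(60 − 39)·21 = 220.5.
With 2 symmetric Cournot firms, each firm's FOC gives 60 − 3q = 18, so q = 14, Q = 2·14 = 28, and P = 32.
CS = ½·(60 − 32)·28 = 392.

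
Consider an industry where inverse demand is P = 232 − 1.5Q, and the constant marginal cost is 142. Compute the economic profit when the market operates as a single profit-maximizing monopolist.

Profit = 1350

The monopolist equates marginal revenue to marginal cost: 232 − 3Q = 142, so Q = 30. From demand, P = 187.
Profit = (187 − 142)·30 = 1350.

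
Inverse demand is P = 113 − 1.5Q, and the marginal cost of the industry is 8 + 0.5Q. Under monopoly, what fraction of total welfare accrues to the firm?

PS/TS = 0.7

A monopolist chooses Q where MR = MC. MR = 113 − 3Q; setting this equal to 8 + 0.5Q gives Q = 30 and P = 68.
CS = ½·(113 − 68)·30 = 675.
PS = P·Q − VC(Q) = 68·30 − (8·30 + ½·0.5·30²) = 1575.
Share captured = PS/TS = 1575/2250 = 0.7.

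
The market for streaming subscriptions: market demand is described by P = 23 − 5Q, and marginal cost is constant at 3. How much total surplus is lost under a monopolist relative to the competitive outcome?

Competitive firms price at marginal cost: P = 3, giving Q = 4.
Monopoly sets MR = MC: 23 − 10Q = 3 ⇒ Q = 2, P = 23 − 5·2 = 13.
DWL is the triangle between Q = 2 and Q = 4: ½·(4 − 2)·(13 − 3) = 10.

DWL = 10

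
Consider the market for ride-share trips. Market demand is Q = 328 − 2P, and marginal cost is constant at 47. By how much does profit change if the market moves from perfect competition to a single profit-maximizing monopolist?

Profit rises by 6844.5

Inverting demand: P = 164 − 0.5Q.
Under competition P = MC = 47, so Q = (164 − 47)/0.5 = 234.
Profit = (47 − 47)·234 = 0.
The monopolist equates marginal revenue to marginal cost: 164 − Q = 47, so Q = 117. From demand, P = 105.5.
Profit = (105.5 − 47)·117 = 6844.5.
Change in profit: 6844.5 − 0 = 6844.5.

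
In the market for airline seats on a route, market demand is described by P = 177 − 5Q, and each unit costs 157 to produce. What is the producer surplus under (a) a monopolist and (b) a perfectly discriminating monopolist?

Monopoly sets MR = MC: 177 − 10Q = 157 ⇒ Q = 2, P = 177 − 5·2 = 167.
PS = (167 − 157)·2 = 20.
A perfectly discriminating monopolist sells every unit with P(Q) ≥ MC(Q), so output equals the competitive quantity Q = 4. Each buyer pays their reservation price, so CS = 0 and the firm captures all surplus.
PS = ½·(177 − 157)·4 = 40.

Monopoly: PS = 20; Perfect PD: PS = 40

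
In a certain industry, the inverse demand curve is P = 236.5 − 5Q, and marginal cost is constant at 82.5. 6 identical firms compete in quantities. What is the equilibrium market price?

In a 6-firm Cournot equilibrium, symmetry and the first-order condition give q = (236.5 − 82.5)/(35) = 4.4. So Q = 26.4 and P = 104.5.

P = 104.5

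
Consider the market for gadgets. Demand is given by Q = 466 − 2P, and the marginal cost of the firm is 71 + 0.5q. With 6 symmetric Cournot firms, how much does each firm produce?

q_i = 40.5

Inverting demand: P = 233 − 0.5Q.
In a 6-firm Cournot equilibrium, symmetry and the first-order condition give q = (233 − 71)/(4) = 40.5. So Q = 243 and P = 111.5.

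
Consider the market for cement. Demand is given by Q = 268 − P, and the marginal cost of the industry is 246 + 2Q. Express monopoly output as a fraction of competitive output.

Q_m/Q_c = 0.75

Inverting demand: P = 268 − Q.
A monopolist chooses Q where MR = MC. MR = 268 − 2Q; setting this equal to 246 + 2Q gives Q = 5.5 and P = 262.5.
Under competition P = MC: 268 − Q = 246 + 2Q ⇒ Q = 22/3, P = 782/3.
Ratio Q_m/Q_c = 5.5/(22/3) = 0.75.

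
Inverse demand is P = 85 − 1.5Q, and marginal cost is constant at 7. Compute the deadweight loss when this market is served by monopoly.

Under competition P = MC = 7, so Q = (85 − 7)/1.5 = 52.
Monopoly sets MR = MC: 85 − 3Q = 7 ⇒ Q = 26, P = 85 − 1.5·26 = 46.
DWL is the triangle between Q = 26 and Q = 52: ½·(52 − 26)·(46 − 7) = 507.

DWL = 507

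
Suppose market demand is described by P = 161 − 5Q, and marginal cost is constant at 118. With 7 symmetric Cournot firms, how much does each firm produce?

q_i = 1.075

In a 7-firm Cournot equilibrium, symmetry and the first-order condition give q = (161 − 118)/(40) = 1.075. So Q = 7.525 and P = 123.375.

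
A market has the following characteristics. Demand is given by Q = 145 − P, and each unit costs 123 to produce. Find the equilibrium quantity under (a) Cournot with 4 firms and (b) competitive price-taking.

Inverting demand: P = 145 − Q.
Cournot with 4 identical firms: the symmetric best-response condition is 145 − 5q = 123. Each firm produces q = 4.4, total output Q = 17.6, price P = 127.4.
Perfect competition: P = MC = 123, so 145 − Q = 123 and Q = 22.

Cournot: Q = 17.6; Competition: Q = 22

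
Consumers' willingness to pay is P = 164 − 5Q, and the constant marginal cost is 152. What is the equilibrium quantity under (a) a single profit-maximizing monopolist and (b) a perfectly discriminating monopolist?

The monopolist equates marginal revenue to marginal cost: 164 − 10Q = 152, so Q = 1.2. From demand, P = 158.
With perfect price discrimination, output is the efficient level Q = 2.4 (where demand meets MC), but every buyer pays their willingness to pay: CS = 0 and PS = total surplus.

Monopoly: Q = 1.2; Perfect PD: Q = 2.4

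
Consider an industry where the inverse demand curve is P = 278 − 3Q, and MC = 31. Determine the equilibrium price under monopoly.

P = 154.5

A monopolist chooses Q where MR = MC. MR = 278 − 6Q; setting this equal to 31 gives Q = 247/6 and P = 154.5.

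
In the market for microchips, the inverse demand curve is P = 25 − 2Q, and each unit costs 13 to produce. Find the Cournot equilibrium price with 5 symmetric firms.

P = 15

In a 5-firm Cournot equilibrium, symmetry and the first-order condition give q = (25 − 13)/(12) = 1. So Q = 5 and P = 15.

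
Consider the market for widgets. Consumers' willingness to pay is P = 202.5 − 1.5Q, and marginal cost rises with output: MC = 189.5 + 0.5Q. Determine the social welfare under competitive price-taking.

TS = 42.25

Competitive equilibrium sets price equal to marginal cost: 202.5 − 1.5Q = 189.5 + 0.5Q, so Q = 6.5 and P = 192.75.
CS = ½·(202.5 − 192.75)·6.5 = 507/16; PS = (192.75·6.5 − 189.5·6.5 − ½·0.5·6.5²) = 169/16; TS = 42.25.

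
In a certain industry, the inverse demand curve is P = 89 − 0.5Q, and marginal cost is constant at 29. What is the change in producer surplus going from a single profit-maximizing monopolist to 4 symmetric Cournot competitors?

The monopolist equates marginal revenue to marginal cost: 89 − Q = 29, so Q = 60. From demand, P = 59.
PS = (59 − 29)·60 = 1800.
In a 4-firm Cournot equilibrium, symmetry and the first-order condition give q = (89 − 29)/(2.5) = 24. So Q = 96 and P = 41.
PS = (41 − 29)·96 = 1152.
Change in producer surplus: 1152 − 1800 = −648.

PS falls by 648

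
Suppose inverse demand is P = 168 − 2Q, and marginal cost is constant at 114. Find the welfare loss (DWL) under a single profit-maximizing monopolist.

Under competition P = MC = 114, so Q = (168 − 114)/2 = 27.
Monopoly sets MR = MC: 168 − 4Q = 114 ⇒ Q = 13.5, P = 168 − 2·13.5 = 141.
DWL is the triangle between Q = 13.5 and Q = 27: ½·(27 − 13.5)·(141 − 114) = 182.25.

DWL = 182.25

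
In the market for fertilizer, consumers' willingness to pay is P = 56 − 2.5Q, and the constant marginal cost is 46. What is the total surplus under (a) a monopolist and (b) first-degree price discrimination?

The monopolist equates marginal revenue to marginal cost: 56 − 5Q = 46, so Q = 2. From demand, P = 51.
CS = ½·(56 − 51)·2 = 5; PS = (51 − 46)·2 = 10; TS = 15.
Under first-degree price discrimination the firm charges each unit its demand price and produces up to where P = MC, i.e. Q = 4. Consumer surplus is zero; producer surplus equals total surplus.
TS = 20 (equal to competitive TS).

Monopoly: TS = 15; Perfect PD: TS = 20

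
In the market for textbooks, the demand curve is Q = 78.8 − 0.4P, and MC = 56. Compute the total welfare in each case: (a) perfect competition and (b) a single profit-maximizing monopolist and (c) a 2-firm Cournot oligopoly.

Inverting demand: P = 197 − 2.5Q.
Competitive firms price at marginal cost: P = 56, giving Q = 56.4.
CS = ½·(197 − 56)·56.4 = 3976.2; PS = (56 − 56)·56.4 = 0; TS = 3976.2.
A monopolist chooses Q where MR = MC. MR = 197 − 5Q; setting this equal to 56 gives Q = 28.2 and P = 126.5.
CS = ½·(197 − 126.5)·28.2 = 994.05; PS = (126.5 − 56)·28.2 = 1988.1; TS = 2982.15.
In a 2-firm Cournot equilibrium, symmetry and the first-order condition give q = (197 − 56)/(7.5) = 18.8. So Q = 37.6 and P = 103.
CS = ½·(197 − 103)·37.6 = 1767.2; PS = (103 − 56)·37.6 = 1767.2; TS = 3534.4.

Competition: TS = 3976.2; Monopoly: TS = 2982.15; Cournot: TS = 3534.4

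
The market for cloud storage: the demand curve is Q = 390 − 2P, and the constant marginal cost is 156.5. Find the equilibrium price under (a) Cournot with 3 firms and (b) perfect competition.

Inverting demand: P = 195 − 0.5Q.
Cournot with 3 identical firms: the symmetric best-response condition is 195 − 2q = 156.5. Each firm produces q = 19.25, total output Q = 57.75, price P = 166.125.
Under competition P = MC = 156.5, so Q = (195 − 156.5)/0.5 = 77.

Cournot: P = 166.125; Competition: P = 156.5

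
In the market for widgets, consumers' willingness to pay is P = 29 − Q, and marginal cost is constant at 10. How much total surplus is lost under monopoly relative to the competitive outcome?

Under competition P = MC = 10, so Q = (29 − 10)/1 = 19.
A monopolist chooses Q where MR = MC. MR = 29 − 2Q; setting this equal to 10 gives Q = 9.5 and P = 19.5.
DWL is the triangle between Q = 9.5 and Q = 19: ½·(19 − 9.5)·(19.5 − 10) = 45.125.

DWL = 45.125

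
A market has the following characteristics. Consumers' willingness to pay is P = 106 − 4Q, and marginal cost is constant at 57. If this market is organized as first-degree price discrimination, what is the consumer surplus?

With perfect price discrimination, output is the efficient level Q = 12.25 (where demand meets MC), but every buyer pays their willingness to pay: CS = 0 and PS = total surplus.
CS = 0.

CS = 0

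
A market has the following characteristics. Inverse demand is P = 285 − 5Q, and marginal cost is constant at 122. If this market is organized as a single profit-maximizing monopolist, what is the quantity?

Monopoly sets MR = MC: 285 − 10Q = 122 ⇒ Q = 16.3, P = 285 − 5·16.3 = 203.5.

Q = 16.3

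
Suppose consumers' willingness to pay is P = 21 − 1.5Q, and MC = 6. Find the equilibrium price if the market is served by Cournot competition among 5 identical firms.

In a 5-firm Cournot equilibrium, symmetry and the first-order condition give q = (21 − 6)/(9) = 5/3. So Q = 25/3 and P = 8.5.

P = 8.5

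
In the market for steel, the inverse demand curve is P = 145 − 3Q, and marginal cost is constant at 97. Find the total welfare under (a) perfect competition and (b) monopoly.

Competition: TS = 384; Monopoly: TS = 288

Competitive firms price at marginal cost: P = 97, giving Q = 16.
CS = ½·(145 − 97)·16 = 384; PS = (97 − 97)·16 = 0; TS = 384.
Monopoly sets MR = MC: 145 − 6Q = 97 ⇒ Q = 8, P = 145 − 3·8 = 121.
CS = ½·(145 − 121)·8 = 96; PS = (121 − 97)·8 = 192; TS = 288.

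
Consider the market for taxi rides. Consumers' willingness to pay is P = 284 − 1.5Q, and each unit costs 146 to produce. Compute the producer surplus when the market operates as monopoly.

Monopoly sets MR = MC: 284 − 3Q = 146 ⇒ Q = 46, P = 284 − 1.5·46 = 215.
PS = (215 − 146)·46 = 3174.

PS = 3174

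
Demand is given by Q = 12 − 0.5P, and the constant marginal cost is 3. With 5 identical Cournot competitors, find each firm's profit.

Inverting demand: P = 24 − 2Q.
With 5 symmetric Cournot firms, each firm's FOC gives 24 − 12q = 3, so q = 1.75, Q = 5·1.75 = 8.75, and P = 6.5.
Each firm's profit = (6.5 − 3)·1.75 = 6.125.

π_i = 6.125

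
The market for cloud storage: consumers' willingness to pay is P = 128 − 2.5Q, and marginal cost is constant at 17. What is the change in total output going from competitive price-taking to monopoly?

Total output falls by 22.2

Competitive firms price at marginal cost: P = 17, giving Q = 44.4.
The monopolist equates marginal revenue to marginal cost: 128 − 5Q = 17, so Q = 22.2. From demand, P = 72.5.
Change in total output: 22.2 − 44.4 = −22.2.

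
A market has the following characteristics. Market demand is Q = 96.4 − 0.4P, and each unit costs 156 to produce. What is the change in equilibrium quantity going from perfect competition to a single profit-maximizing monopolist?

Equilibrium quantity falls by 17

Inverting demand: P = 241 − 2.5Q.
Under competition P = MC = 156, so Q = (241 − 156)/2.5 = 34.
A monopolist chooses Q where MR = MC. MR = 241 − 5Q; setting this equal to 156 gives Q = 17 and P = 198.5.
Change in equilibrium quantity: 17 − 34 = −17.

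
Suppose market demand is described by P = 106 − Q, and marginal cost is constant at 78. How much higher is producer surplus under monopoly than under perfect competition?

Producer surplus rises by 196

Under competition P = MC = 78, so Q = (106 − 78)/1 = 28.
PS = (78 − 78)·28 = 0.
A monopolist chooses Q where MR = MC. MR = 106 − 2Q; setting this equal to 78 gives Q = 14 and P = 92.
PS = (92 − 78)·14 = 196.
Change in producer surplus: 196 − 0 = 196.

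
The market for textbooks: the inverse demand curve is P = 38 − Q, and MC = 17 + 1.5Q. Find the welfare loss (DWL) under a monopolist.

Under competition P = MC: 38 − Q = 17 + 1.5Q ⇒ Q = 8.4, P = 29.6.
Monopoly sets MR = MC: 38 − 2Q = 17 + 1.5Q ⇒ Q = 6, P = 38 − 6 = 32.
CS = ½·(38 − 29.6)·8.4 = 35.28; PS = (29.6·8.4 − 17·8.4 − ½·1.5·8.4²) = 52.92; TS = 88.2.
CS = ½·(38 − 32)·6 = 18; PS = (32·6 − 17·6 − ½·1.5·6²) = 63; TS = 81.
DWL = 88.2 − 81 = 7.2.

DWL = 7.2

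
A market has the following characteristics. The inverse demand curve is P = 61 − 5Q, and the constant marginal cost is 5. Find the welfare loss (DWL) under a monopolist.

Perfect competition: P = MC = 5, so 61 − 5Q = 5 and Q = 11.2.
Monopoly sets MR = MC: 61 − 10Q = 5 ⇒ Q = 5.6, P = 61 − 5·5.6 = 33.
DWL is the triangle between Q = 5.6 and Q = 11.2: ½·(11.2 − 5.6)·(33 − 5) = 78.4.

DWL = 78.4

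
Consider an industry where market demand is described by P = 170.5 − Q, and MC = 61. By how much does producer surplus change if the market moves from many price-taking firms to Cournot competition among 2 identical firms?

Perfect competition: P = MC = 61, so 170.5 − Q = 61 and Q = 109.5.
PS = (61 − 61)·109.5 = 0.
With 2 symmetric Cournot firms, each firm's FOC gives 170.5 − 3q = 61, so q = 36.5, Q = 2·36.5 = 73, and P = 97.5.
PS = (97.5 − 61)·73 = 2664.5.
Change in producer surplus: 2664.5 − 0 = 2664.5.

PS rises by 2664.5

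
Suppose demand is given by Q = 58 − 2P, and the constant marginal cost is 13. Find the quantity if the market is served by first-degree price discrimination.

Q = 32

Inverting demand: P = 29 − 0.5Q.
Under first-degree price discrimination the firm charges each unit its demand price and produces up to where P = MC, i.e. Q = 32. Consumer surplus is zero; producer surplus equals total surplus.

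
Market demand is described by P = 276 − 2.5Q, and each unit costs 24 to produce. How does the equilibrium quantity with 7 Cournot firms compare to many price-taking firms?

Cournot with 7 identical firms: the symmetric best-response condition is 276 − 20q = 24. Each firm produces q = 12.6, total output Q = 88.2, price P = 55.5.
Competitive firms price at marginal cost: P = 24, giving Q = 100.8.

Cournot: Q = 88.2; Competition: Q = 100.8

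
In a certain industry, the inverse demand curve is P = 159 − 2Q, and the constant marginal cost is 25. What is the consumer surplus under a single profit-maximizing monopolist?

CS = 1122.25

The monopolist equates marginal revenue to marginal cost: 159 − 4Q = 25, so Q = 33.5. From demand, P = 92.
CS = ½·(159 − 92)·33.5 = 1122.25.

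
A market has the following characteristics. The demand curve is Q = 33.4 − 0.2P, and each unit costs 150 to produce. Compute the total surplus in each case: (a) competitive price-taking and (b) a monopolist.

Inverting demand: P = 167 − 5Q.
Under competition P = MC = 150, so Q = (167 − 150)/5 = 3.4.
CS = ½·(167 − 150)·3.4 = 28.9; PS = (150 − 150)·3.4 = 0; TS = 28.9.
A monopolist chooses Q where MR = MC. MR = 167 − 10Q; setting this equal to 150 gives Q = 1.7 and P = 158.5.
CS = ½·(167 − 158.5)·1.7 = 7.225; PS = (158.5 − 150)·1.7 = 14.45; TS = 21.675.

Competition: TS = 28.9; Monopoly: TS = 21.675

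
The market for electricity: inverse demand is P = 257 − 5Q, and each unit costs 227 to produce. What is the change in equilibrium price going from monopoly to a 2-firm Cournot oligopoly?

Monopoly sets MR = MC: 257 − 10Q = 227 ⇒ Q = 3, P = 257 − 5·3 = 242.
In a 2-firm Cournot equilibrium, symmetry and the first-order condition give q = (257 − 227)/(15) = 2. So Q = 4 and P = 237.
Change in equilibrium price: 237 − 242 = −5.

Equilibrium price falls by 5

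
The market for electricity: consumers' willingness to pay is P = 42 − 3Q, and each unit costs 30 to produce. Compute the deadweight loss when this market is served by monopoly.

Competitive firms price at marginal cost: P = 30, giving Q = 4.
Monopoly sets MR = MC: 42 − 6Q = 30 ⇒ Q = 2, P = 42 − 3·2 = 36.
DWL is the triangle between Q = 2 and Q = 4: ½·(4 − 2)·(36 − 30) = 6.

DWL = 6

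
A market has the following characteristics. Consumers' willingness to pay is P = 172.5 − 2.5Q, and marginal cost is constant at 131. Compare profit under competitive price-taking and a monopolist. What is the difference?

Competitive firms price at marginal cost: P = 131, giving Q = 16.6.
Profit = (131 − 131)·16.6 = 0.
The monopolist equates marginal revenue to marginal cost: 172.5 − 5Q = 131, so Q = 8.3. From demand, P = 151.75.
Profit = (151.75 − 131)·8.3 = 172.225.
Change in profit: 172.225 − 0 = 172.225.

π rises by 172.225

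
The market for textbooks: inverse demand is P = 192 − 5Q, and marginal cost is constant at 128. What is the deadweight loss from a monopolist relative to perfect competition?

Perfect competition: P = MC = 128, so 192 − 5Q = 128 and Q = 12.8.
Monopoly sets MR = MC: 192 − 10Q = 128 ⇒ Q = 6.4, P = 192 − 5·6.4 = 160.
DWL is the triangle between Q = 6.4 and Q = 12.8: ½·(12.8 − 6.4)·(160 − 128) = 102.4.

DWL = 102.4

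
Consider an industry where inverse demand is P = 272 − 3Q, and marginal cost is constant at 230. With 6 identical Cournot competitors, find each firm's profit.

π_i = 12

With 6 symmetric Cournot firms, each firm's FOC gives 272 − 21q = 230, so q = 2, Q = 6·2 = 12, and P = 236.
Each firm's profit = (236 − 230)·2 = 12.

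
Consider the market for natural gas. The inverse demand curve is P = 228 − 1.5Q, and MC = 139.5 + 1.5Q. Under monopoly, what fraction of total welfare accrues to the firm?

Monopoly sets MR = MC: 228 − 3Q = 139.5 + 1.5Q ⇒ Q = 59/3, P = 228 − 1.5·59/3 = 198.5.
CS = ½·(228 − 198.5)·59/3 = 3481/12.
PS = P·Q − VC(Q) = 198.5·59/3 − (139.5·59/3 + ½·1.5·(59/3)²) = 870.25.
Share captured = PS/TS = 870.25/(3481/3) = 0.75.

PS/TS = 0.75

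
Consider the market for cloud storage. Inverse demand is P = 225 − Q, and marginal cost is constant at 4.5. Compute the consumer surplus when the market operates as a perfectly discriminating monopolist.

CS = 0

With perfect price discrimination, output is the efficient level Q = 220.5 (where demand meets MC), but every buyer pays their willingness to pay: CS = 0 and PS = total surplus.
CS = 0.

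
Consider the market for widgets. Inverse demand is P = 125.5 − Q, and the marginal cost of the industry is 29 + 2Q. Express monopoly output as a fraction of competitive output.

A monopolist chooses Q where MR = MC. MR = 125.5 − 2Q; setting this equal to 29 + 2Q gives Q = 24.125 and P = 101.375.
Competitive equilibrium sets price equal to marginal cost: 125.5 − Q = 29 + 2Q, so Q = 193/6 and P = 280/3.
Ratio Q_m/Q_c = 24.125/(193/6) = 0.75.

Q_m/Q_c = 0.75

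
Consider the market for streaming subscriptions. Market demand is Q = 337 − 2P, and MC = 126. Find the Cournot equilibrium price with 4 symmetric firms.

Inverting demand: P = 168.5 − 0.5Q.
In a 4-firm Cournot equilibrium, symmetry and the first-order condition give q = (168.5 − 126)/(2.5) = 17. So Q = 68 and P = 134.5.

P = 134.5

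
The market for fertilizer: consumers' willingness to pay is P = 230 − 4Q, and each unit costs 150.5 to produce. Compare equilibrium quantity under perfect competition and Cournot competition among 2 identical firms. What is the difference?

Q falls by 6.625

Perfect competition: P = MC = 150.5, so 230 − 4Q = 150.5 and Q = 19.875.
With 2 symmetric Cournot firms, each firm's FOC gives 230 − 12q = 150.5, so q = 6.625, Q = 2·6.625 = 13.25, and P = 177.
Change in equilibrium quantity: 13.25 − 19.875 = −6.625.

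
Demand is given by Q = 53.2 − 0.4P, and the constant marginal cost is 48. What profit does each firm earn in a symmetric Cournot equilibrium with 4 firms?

π_i = 115.6

Inverting demand: P = 133 − 2.5Q.
In a 4-firm Cournot equilibrium, symmetry and the first-order condition give q = (133 − 48)/(12.5) = 6.8. So Q = 27.2 and P = 65.
Each firm's profit = (65 − 48)·6.8 = 115.6.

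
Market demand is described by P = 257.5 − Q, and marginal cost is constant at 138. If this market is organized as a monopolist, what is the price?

P = 197.75

The monopolist equates marginal revenue to marginal cost: 257.5 − 2Q = 138, so Q = 59.75. From demand, P = 197.75.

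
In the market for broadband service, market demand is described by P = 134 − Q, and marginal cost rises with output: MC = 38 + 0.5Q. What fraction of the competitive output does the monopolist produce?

Q_m/Q_c = 0.6

Monopoly sets MR = MC: 134 − 2Q = 38 + 0.5Q ⇒ Q = 38.4, P = 134 − 38.4 = 95.6.
Competitive equilibrium sets price equal to marginal cost: 134 − Q = 38 + 0.5Q, so Q = 64 and P = 70.
Ratio Q_m/Q_c = 38.4/64 = 0.6.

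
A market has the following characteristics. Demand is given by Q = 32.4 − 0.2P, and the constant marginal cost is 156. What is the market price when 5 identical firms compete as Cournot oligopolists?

P = 157

Inverting demand: P = 162 − 5Q.
With 5 symmetric Cournot firms, each firm's FOC gives 162 − 30q = 156, so q = 0.2, Q = 5·0.2 = 1, and P = 157.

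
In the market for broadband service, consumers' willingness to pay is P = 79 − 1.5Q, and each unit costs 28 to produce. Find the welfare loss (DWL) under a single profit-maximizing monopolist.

DWL = 216.75

Under competition P = MC = 28, so Q = (79 − 28)/1.5 = 34.
The monopolist equates marginal revenue to marginal cost: 79 − 3Q = 28, so Q = 17. From demand, P = 53.5.
DWL is the triangle between Q = 17 and Q = 34: ½·(34 − 17)·(53.5 − 28) = 216.75.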